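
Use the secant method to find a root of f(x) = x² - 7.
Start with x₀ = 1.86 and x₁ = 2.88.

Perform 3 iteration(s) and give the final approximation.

f(x) = x² - 7
x₀ = 1.86, x₁ = 2.88

Secant formula: x_{n+1} = x_n - f(x_n)(x_n - x_{n-1})/(f(x_n) - f(x_{n-1}))

Iteration 1:
  f(1.860000) = -3.540400
  f(2.880000) = 1.294400
  x_2 = 2.880000 - 1.294400×(2.880000 - 1.860000)/(1.294400 - (-3.540400))
       = 2.606920
Iteration 2:
  f(2.880000) = 1.294400
  f(2.606920) = -0.203969
  x_3 = 2.606920 - (-0.203969)×(2.606920 - 2.880000)/(-0.203969 - 1.294400)
       = 2.644094
Iteration 3:
  f(2.606920) = -0.203969
  f(2.644094) = -0.008770
  x_4 = 2.644094 - (-0.008770)×(2.644094 - 2.606920)/(-0.008770 - (-0.203969))
       = 2.645764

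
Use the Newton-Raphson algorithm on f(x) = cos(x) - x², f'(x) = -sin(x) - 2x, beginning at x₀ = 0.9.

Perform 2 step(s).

f(x) = cos(x) - x²
f'(x) = -sin(x) - 2x
x₀ = 0.9

Newton-Raphson formula: x_{n+1} = x_n - f(x_n)/f'(x_n)

Iteration 1:
  f(0.900000) = -0.188390
  f'(0.900000) = -2.583327
  x_1 = 0.900000 - (-0.188390)/(-2.583327) = 0.827075
Iteration 2:
  f(0.827075) = -0.007021
  f'(0.827075) = -2.390103
  x_2 = 0.827075 - (-0.007021)/(-2.390103) = 0.824137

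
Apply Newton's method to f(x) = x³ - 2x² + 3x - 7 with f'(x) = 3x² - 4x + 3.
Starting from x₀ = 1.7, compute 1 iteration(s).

f(x) = x³ - 2x² + 3x - 7
f'(x) = 3x² - 4x + 3
x₀ = 1.7

Newton-Raphson formula: x_{n+1} = x_n - f(x_n)/f'(x_n)

Iteration 1:
  f(1.700000) = -2.767000
  f'(1.700000) = 4.870000
  x_1 = 1.700000 - (-2.767000)/4.870000 = 2.268172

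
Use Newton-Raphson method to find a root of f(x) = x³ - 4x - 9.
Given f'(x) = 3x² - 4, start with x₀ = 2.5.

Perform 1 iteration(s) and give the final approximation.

f(x) = x³ - 4x - 9
f'(x) = 3x² - 4
x₀ = 2.5

Newton-Raphson formula: x_{n+1} = x_n - f(x_n)/f'(x_n)

Iteration 1:
  f(2.500000) = -3.375000
  f'(2.500000) = 14.750000
  x_1 = 2.500000 - (-3.375000)/14.750000 = 2.728814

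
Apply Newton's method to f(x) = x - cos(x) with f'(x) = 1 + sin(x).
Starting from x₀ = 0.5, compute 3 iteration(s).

f(x) = x - cos(x)
f'(x) = 1 + sin(x)
x₀ = 0.5

Newton-Raphson formula: x_{n+1} = x_n - f(x_n)/f'(x_n)

Iteration 1:
  f(0.500000) = -0.377583
  f'(0.500000) = 1.479426
  x_1 = 0.500000 - (-0.377583)/1.479426 = 0.755222
Iteration 2:
  f(0.755222) = 0.027103
  f'(0.755222) = 1.685451
  x_2 = 0.755222 - 0.027103/1.685451 = 0.739142
Iteration 3:
  f(0.739142) = 0.000095
  f'(0.739142) = 1.673654
  x_3 = 0.739142 - 0.000095/1.673654 = 0.739085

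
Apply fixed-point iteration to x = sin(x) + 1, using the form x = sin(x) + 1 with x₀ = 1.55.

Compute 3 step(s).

Equation: x = sin(x) + 1
Fixed-point form: x = sin(x) + 1
x₀ = 1.55

x_1 = g(1.550000) = 1.999784
x_2 = g(1.999784) = 1.909387
x_3 = g(1.909387) = 1.943224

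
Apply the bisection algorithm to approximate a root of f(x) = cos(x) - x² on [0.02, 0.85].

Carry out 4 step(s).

f(x) = cos(x) - x²
Initial interval: [0.02, 0.85]

Iteration 1:
  c_1 = (0.020000 + 0.850000)/2 = 0.435000
  f(c_1) = f(0.435000) = 0.717645
  f(a) × f(c) ≥ 0, new interval: [0.435000, 0.850000]
Iteration 2:
  c_2 = (0.435000 + 0.850000)/2 = 0.642500
  f(c_2) = f(0.642500) = 0.387794
  f(a) × f(c) ≥ 0, new interval: [0.642500, 0.850000]
Iteration 3:
  c_3 = (0.642500 + 0.850000)/2 = 0.746250
  f(c_3) = f(0.746250) = 0.177351
  f(a) × f(c) ≥ 0, new interval: [0.746250, 0.850000]
Iteration 4:
  c_4 = (0.746250 + 0.850000)/2 = 0.798125
  f(c_4) = f(0.798125) = 0.061047
  f(a) × f(c) ≥ 0, new interval: [0.798125, 0.850000]

After 4 iteration(s), the approximation is c_4 = 0.798125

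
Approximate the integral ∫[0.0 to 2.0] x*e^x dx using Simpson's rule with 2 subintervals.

f(x) = x*e^x
a = 0.0, b = 2.0, n = 2
h = (b - a)/n = 1.000000

Simpson's rule: (h/3)[f(x₀) + 4f(x₁) + 2f(x₂) + ... + f(xₙ)]

x_0 = 0.0000, f(x_0) = 0.000000, coefficient = 1
x_1 = 1.0000, f(x_1) = 2.718282, coefficient = 4
x_2 = 2.0000, f(x_2) = 14.778112, coefficient = 1

I ≈ (1.000000/3) × 25.651240 = 8.550413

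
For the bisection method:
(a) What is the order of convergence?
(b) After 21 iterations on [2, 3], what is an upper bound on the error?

(a) Bisection has linear (order 1) convergence; the error is halved each step.

(b) Error bound = (b-a)/2^n = (3 - 2)/2^{21}
    = 1/2^{21}

(a) 1 (linear); (b) error ≤ 4.77e-07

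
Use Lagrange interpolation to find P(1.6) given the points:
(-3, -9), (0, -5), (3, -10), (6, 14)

Lagrange interpolation formula:
P(x) = Σ yᵢ × Lᵢ(x)
where Lᵢ(x) = Π_{j≠i} (x - xⱼ)/(xᵢ - xⱼ)

L_0(1.6) = (1.6 - 0)/(-3 - 0) × (1.6 - 3)/(-3 - 3) × (1.6 - 6)/(-3 - 6) = -0.060840
L_1(1.6) = (1.6 - (-3))/(0 - (-3)) × (1.6 - 3)/(0 - 3) × (1.6 - 6)/(0 - 6) = 0.524741
L_2(1.6) = (1.6 - (-3))/(3 - (-3)) × (1.6 - 0)/(3 - 0) × (1.6 - 6)/(3 - 6) = 0.599704
L_3(1.6) = (1.6 - (-3))/(6 - (-3)) × (1.6 - 0)/(6 - 0) × (1.6 - 3)/(6 - 3) = -0.063605

P(1.6) = (-9)×L_0(1.6) + (-5)×L_1(1.6) + (-10)×L_2(1.6) + 14×L_3(1.6)
P(1.6) = -8.963654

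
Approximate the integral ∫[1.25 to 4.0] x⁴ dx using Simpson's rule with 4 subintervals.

f(x) = x⁴
a = 1.25, b = 4.0, n = 4
h = (b - a)/n = 0.687500

Simpson's rule: (h/3)[f(x₀) + 4f(x₁) + 2f(x₂) + ... + f(xₙ)]

x_0 = 1.2500, f(x_0) = 2.441406, coefficient = 1
x_1 = 1.9375, f(x_1) = 14.091812, coefficient = 4
x_2 = 2.6250, f(x_2) = 47.480713, coefficient = 2
x_3 = 3.3125, f(x_3) = 120.399185, coefficient = 4
x_4 = 4.0000, f(x_4) = 256.000000, coefficient = 1

I ≈ (0.687500/3) × 891.366821 = 204.271563
Exact value: 204.189648
Error: 0.081915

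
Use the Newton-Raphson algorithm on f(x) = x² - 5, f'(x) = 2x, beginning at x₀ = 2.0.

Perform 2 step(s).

f(x) = x² - 5
f'(x) = 2x
x₀ = 2.0

Newton-Raphson formula: x_{n+1} = x_n - f(x_n)/f'(x_n)

Iteration 1:
  f(2.000000) = -1.000000
  f'(2.000000) = 4.000000
  x_1 = 2.000000 - (-1.000000)/4.000000 = 2.250000
Iteration 2:
  f(2.250000) = 0.062500
  f'(2.250000) = 4.500000
  x_2 = 2.250000 - 0.062500/4.500000 = 2.236111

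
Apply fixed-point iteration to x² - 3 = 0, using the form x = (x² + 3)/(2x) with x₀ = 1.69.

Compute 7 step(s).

Equation: x² - 3 = 0
Fixed-point form: x = (x² + 3)/(2x)
x₀ = 1.69

x_1 = g(1.690000) = 1.732574
x_2 = g(1.732574) = 1.732051
x_3 = g(1.732051) = 1.732051
x_4 = g(1.732051) = 1.732051
x_5 = g(1.732051) = 1.732051
x_6 = g(1.732051) = 1.732051
x_7 = g(1.732051) = 1.732051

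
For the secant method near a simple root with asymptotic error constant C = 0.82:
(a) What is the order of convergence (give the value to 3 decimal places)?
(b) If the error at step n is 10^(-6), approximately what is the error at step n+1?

(a) Secant method has superlinear convergence with order φ = (1+√5)/2 ≈ 1.618.
    This means |e_{n+1}| ≈ C|e_n|^1.618.

(b) With |e_n| = 10^(-6) and C = 0.82:
    |e_{n+1}| ≈ 0.82 × (10^(-6))^1.618 = 0.82 × 10^(-9.71)

(a) ≈ 1.618 (golden ratio); (b) |e_{n+1}| ≈ 1.605e-10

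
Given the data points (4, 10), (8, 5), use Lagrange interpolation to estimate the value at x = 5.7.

Lagrange interpolation formula:
P(x) = Σ yᵢ × Lᵢ(x)
where Lᵢ(x) = Π_{j≠i} (x - xⱼ)/(xᵢ - xⱼ)

L_0(5.7) = (5.7 - 8)/(4 - 8) = 0.575000
L_1(5.7) = (5.7 - 4)/(8 - 4) = 0.425000

P(5.7) = 10×L_0(5.7) + 5×L_1(5.7)
P(5.7) = 7.875000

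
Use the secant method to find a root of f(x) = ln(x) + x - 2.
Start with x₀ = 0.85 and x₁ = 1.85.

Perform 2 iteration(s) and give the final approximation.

f(x) = ln(x) + x - 2
x₀ = 0.85, x₁ = 1.85

Secant formula: x_{n+1} = x_n - f(x_n)(x_n - x_{n-1})/(f(x_n) - f(x_{n-1}))

Iteration 1:
  f(0.850000) = -1.312519
  f(1.850000) = 0.465186
  x_2 = 1.850000 - 0.465186×(1.850000 - 0.850000)/(0.465186 - (-1.312519))
       = 1.588322
Iteration 2:
  f(1.850000) = 0.465186
  f(1.588322) = 0.051001
  x_3 = 1.588322 - 0.051001×(1.588322 - 1.850000)/(0.051001 - 0.465186)
       = 1.556101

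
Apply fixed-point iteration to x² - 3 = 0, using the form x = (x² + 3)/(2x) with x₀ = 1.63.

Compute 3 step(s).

Equation: x² - 3 = 0
Fixed-point form: x = (x² + 3)/(2x)
x₀ = 1.63

x_1 = g(1.630000) = 1.735245
x_2 = g(1.735245) = 1.732054
x_3 = g(1.732054) = 1.732051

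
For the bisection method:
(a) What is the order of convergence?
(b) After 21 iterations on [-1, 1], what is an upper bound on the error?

(a) Bisection has linear (order 1) convergence; the error is halved each step.

(b) Error bound = (b-a)/2^n = (1 - (-1))/2^{21}
    = 2/2^{21}

(a) 1 (linear); (b) error ≤ 9.54e-07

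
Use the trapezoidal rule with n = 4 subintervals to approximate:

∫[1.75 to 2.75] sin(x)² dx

f(x) = sin(x)²
a = 1.75, b = 2.75, n = 4
h = (b - a)/n = 0.250000

Trapezoidal rule: (h/2)[f(x₀) + 2f(x₁) + 2f(x₂) + ... + f(xₙ)]

x_0 = 1.7500, f(x_0) = 0.968228, coefficient = 1
x_1 = 2.0000, f(x_1) = 0.826822, coefficient = 2
x_2 = 2.2500, f(x_2) = 0.605398, coefficient = 2
x_3 = 2.5000, f(x_3) = 0.358169, coefficient = 2
x_4 = 2.7500, f(x_4) = 0.145665, coefficient = 1

I ≈ (0.250000/2) × 4.694671 = 0.586834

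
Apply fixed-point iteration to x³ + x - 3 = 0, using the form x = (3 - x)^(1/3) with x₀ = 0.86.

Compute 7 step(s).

Equation: x³ + x - 3 = 0
Fixed-point form: x = (3 - x)^(1/3)
x₀ = 0.86

x_1 = g(0.860000) = 1.288659
x_2 = g(1.288659) = 1.196131
x_3 = g(1.196131) = 1.217311
x_4 = g(1.217311) = 1.212528
x_5 = g(1.212528) = 1.213612
x_6 = g(1.213612) = 1.213366
x_7 = g(1.213366) = 1.213422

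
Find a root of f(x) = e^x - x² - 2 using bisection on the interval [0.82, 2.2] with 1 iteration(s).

f(x) = e^x - x² - 2
Initial interval: [0.82, 2.2]

Iteration 1:
  c_1 = (0.820000 + 2.200000)/2 = 1.510000
  f(c_1) = f(1.510000) = 0.246631
  f(a) × f(c) < 0, new interval: [0.820000, 1.510000]

After 1 iteration(s), the approximation is c_1 = 1.510000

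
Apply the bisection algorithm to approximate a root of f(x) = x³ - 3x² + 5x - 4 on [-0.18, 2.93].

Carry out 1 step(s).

f(x) = x³ - 3x² + 5x - 4
Initial interval: [-0.18, 2.93]

Iteration 1:
  c_1 = (-0.180000 + 2.930000)/2 = 1.375000
  f(c_1) = f(1.375000) = -0.197266
  f(a) × f(c) ≥ 0, new interval: [1.375000, 2.930000]

After 1 iteration(s), the approximation is c_1 = 1.375000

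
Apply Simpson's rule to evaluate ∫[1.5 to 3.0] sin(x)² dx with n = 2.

f(x) = sin(x)²
a = 1.5, b = 3.0, n = 2
h = (b - a)/n = 0.750000

Simpson's rule: (h/3)[f(x₀) + 4f(x₁) + 2f(x₂) + ... + f(xₙ)]

x_0 = 1.5000, f(x_0) = 0.994996, coefficient = 1
x_1 = 2.2500, f(x_1) = 0.605398, coefficient = 4
x_2 = 3.0000, f(x_2) = 0.019915, coefficient = 1

I ≈ (0.750000/3) × 3.436503 = 0.859126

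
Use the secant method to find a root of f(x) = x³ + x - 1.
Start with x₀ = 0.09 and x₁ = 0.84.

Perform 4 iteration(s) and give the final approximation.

f(x) = x³ + x - 1
x₀ = 0.09, x₁ = 0.84

Secant formula: x_{n+1} = x_n - f(x_n)(x_n - x_{n-1})/(f(x_n) - f(x_{n-1}))

Iteration 1:
  f(0.090000) = -0.909271
  f(0.840000) = 0.432704
  x_2 = 0.840000 - 0.432704×(0.840000 - 0.090000)/(0.432704 - (-0.909271))
       = 0.598171
Iteration 2:
  f(0.840000) = 0.432704
  f(0.598171) = -0.187798
  x_3 = 0.598171 - (-0.187798)×(0.598171 - 0.840000)/(-0.187798 - 0.432704)
       = 0.671362
Iteration 3:
  f(0.598171) = -0.187798
  f(0.671362) = -0.026037
  x_4 = 0.671362 - (-0.026037)×(0.671362 - 0.598171)/(-0.026037 - (-0.187798))
       = 0.683143
Iteration 4:
  f(0.671362) = -0.026037
  f(0.683143) = 0.001955
  x_5 = 0.683143 - 0.001955×(0.683143 - 0.671362)/(0.001955 - (-0.026037))
       = 0.682320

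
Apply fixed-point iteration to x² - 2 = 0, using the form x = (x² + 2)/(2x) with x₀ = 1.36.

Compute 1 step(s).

Equation: x² - 2 = 0
Fixed-point form: x = (x² + 2)/(2x)
x₀ = 1.36

x_1 = g(1.360000) = 1.415294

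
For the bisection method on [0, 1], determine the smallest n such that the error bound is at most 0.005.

We need (b-a)/2^n ≤ 0.005
(1 - 0)/2^n ≤ 0.005
1/2^n ≤ 0.005
2^n ≥ 200
n ≥ log₂(200) = 7.64
n ≥ 8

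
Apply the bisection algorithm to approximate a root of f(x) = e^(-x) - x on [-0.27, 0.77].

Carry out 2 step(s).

f(x) = e^(-x) - x
Initial interval: [-0.27, 0.77]

Iteration 1:
  c_1 = (-0.270000 + 0.770000)/2 = 0.250000
  f(c_1) = f(0.250000) = 0.528801
  f(a) × f(c) ≥ 0, new interval: [0.250000, 0.770000]
Iteration 2:
  c_2 = (0.250000 + 0.770000)/2 = 0.510000
  f(c_2) = f(0.510000) = 0.090496
  f(a) × f(c) ≥ 0, new interval: [0.510000, 0.770000]

After 2 iteration(s), the approximation is c_2 = 0.510000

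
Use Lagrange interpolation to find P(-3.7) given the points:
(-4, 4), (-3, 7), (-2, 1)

Lagrange interpolation formula:
P(x) = Σ yᵢ × Lᵢ(x)
where Lᵢ(x) = Π_{j≠i} (x - xⱼ)/(xᵢ - xⱼ)

L_0(-3.7) = (-3.7 - (-3))/(-4 - (-3)) × (-3.7 - (-2))/(-4 - (-2)) = 0.595000
L_1(-3.7) = (-3.7 - (-4))/(-3 - (-4)) × (-3.7 - (-2))/(-3 - (-2)) = 0.510000
L_2(-3.7) = (-3.7 - (-4))/(-2 - (-4)) × (-3.7 - (-3))/(-2 - (-3)) = -0.105000

P(-3.7) = 4×L_0(-3.7) + 7×L_1(-3.7) + 1×L_2(-3.7)
P(-3.7) = 5.845000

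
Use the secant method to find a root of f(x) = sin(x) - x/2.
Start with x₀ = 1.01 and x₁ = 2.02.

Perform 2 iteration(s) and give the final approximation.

f(x) = sin(x) - x/2
x₀ = 1.01, x₁ = 2.02

Secant formula: x_{n+1} = x_n - f(x_n)(x_n - x_{n-1})/(f(x_n) - f(x_{n-1}))

Iteration 1:
  f(1.010000) = 0.341832
  f(2.020000) = -0.109207
  x_2 = 2.020000 - (-0.109207)×(2.020000 - 1.010000)/(-0.109207 - 0.341832)
       = 1.775456
Iteration 2:
  f(2.020000) = -0.109207
  f(1.775456) = 0.091402
  x_3 = 1.775456 - 0.091402×(1.775456 - 2.020000)/(0.091402 - (-0.109207))
       = 1.886876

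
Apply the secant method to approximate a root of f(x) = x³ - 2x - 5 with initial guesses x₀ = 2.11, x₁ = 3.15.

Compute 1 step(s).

f(x) = x³ - 2x - 5
x₀ = 2.11, x₁ = 3.15

Secant formula: x_{n+1} = x_n - f(x_n)(x_n - x_{n-1})/(f(x_n) - f(x_{n-1}))

Iteration 1:
  f(2.110000) = 0.173931
  f(3.150000) = 19.955875
  x_2 = 3.150000 - 19.955875×(3.150000 - 2.110000)/(19.955875 - 0.173931)
       = 2.100856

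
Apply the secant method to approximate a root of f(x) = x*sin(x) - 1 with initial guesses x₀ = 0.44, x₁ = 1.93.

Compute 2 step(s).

f(x) = x*sin(x) - 1
x₀ = 0.44, x₁ = 1.93

Secant formula: x_{n+1} = x_n - f(x_n)(x_n - x_{n-1})/(f(x_n) - f(x_{n-1}))

Iteration 1:
  f(0.440000) = -0.812587
  f(1.930000) = 0.806822
  x_2 = 1.930000 - 0.806822×(1.930000 - 0.440000)/(0.806822 - (-0.812587))
       = 1.187652
Iteration 2:
  f(1.930000) = 0.806822
  f(1.187652) = 0.101540
  x_3 = 1.187652 - 0.101540×(1.187652 - 1.930000)/(0.101540 - 0.806822)
       = 1.080776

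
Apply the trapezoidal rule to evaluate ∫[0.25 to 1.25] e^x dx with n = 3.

f(x) = e^x
a = 0.25, b = 1.25, n = 3
h = (b - a)/n = 0.333333

Trapezoidal rule: (h/2)[f(x₀) + 2f(x₁) + 2f(x₂) + ... + f(xₙ)]

x_0 = 0.2500, f(x_0) = 1.284025, coefficient = 1
x_1 = 0.5833, f(x_1) = 1.792002, coefficient = 2
x_2 = 0.9167, f(x_2) = 2.500940, coefficient = 2
x_3 = 1.2500, f(x_3) = 3.490343, coefficient = 1

I ≈ (0.333333/2) × 13.360252 = 2.226709
Exact value: 2.206318
Error: 0.020391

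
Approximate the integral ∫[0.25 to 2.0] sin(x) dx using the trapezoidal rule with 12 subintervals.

f(x) = sin(x)
a = 0.25, b = 2.0, n = 12
h = (b - a)/n = 0.145833

Trapezoidal rule: (h/2)[f(x₀) + 2f(x₁) + 2f(x₂) + ... + f(xₙ)]

x_0 = 0.2500, f(x_0) = 0.247404, coefficient = 1
x_1 = 0.3958, f(x_1) = 0.385577, coefficient = 2
x_2 = 0.5417, f(x_2) = 0.515565, coefficient = 2
x_3 = 0.6875, f(x_3) = 0.634607, coefficient = 2
x_4 = 0.8333, f(x_4) = 0.740177, coefficient = 2
x_5 = 0.9792, f(x_5) = 0.830033, coefficient = 2
x_6 = 1.1250, f(x_6) = 0.902268, coefficient = 2
x_7 = 1.2708, f(x_7) = 0.955347, coefficient = 2
x_8 = 1.4167, f(x_8) = 0.988146, coefficient = 2
x_9 = 1.5625, f(x_9) = 0.999966, coefficient = 2
x_10 = 1.7083, f(x_10) = 0.990557, coefficient = 2
x_11 = 1.8542, f(x_11) = 0.960119, coefficient = 2
x_12 = 2.0000, f(x_12) = 0.909297, coefficient = 1

I ≈ (0.145833/2) × 18.961422 = 1.382604
Exact value: 1.385059
Error: 0.002456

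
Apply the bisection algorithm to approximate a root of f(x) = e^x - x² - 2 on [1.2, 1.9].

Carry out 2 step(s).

f(x) = e^x - x² - 2
Initial interval: [1.2, 1.9]

Iteration 1:
  c_1 = (1.200000 + 1.900000)/2 = 1.550000
  f(c_1) = f(1.550000) = 0.308970
  f(a) × f(c) < 0, new interval: [1.200000, 1.550000]
Iteration 2:
  c_2 = (1.200000 + 1.550000)/2 = 1.375000
  f(c_2) = f(1.375000) = 0.064452
  f(a) × f(c) < 0, new interval: [1.200000, 1.375000]

After 2 iteration(s), the approximation is c_2 = 1.375000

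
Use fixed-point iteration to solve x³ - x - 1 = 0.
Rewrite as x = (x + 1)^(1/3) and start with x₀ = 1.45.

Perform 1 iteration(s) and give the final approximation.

Equation: x³ - x - 1 = 0
Fixed-point form: x = (x + 1)^(1/3)
x₀ = 1.45

x_1 = g(1.450000) = 1.348100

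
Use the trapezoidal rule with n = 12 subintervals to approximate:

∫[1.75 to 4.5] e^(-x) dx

f(x) = e^(-x)
a = 1.75, b = 4.5, n = 12
h = (b - a)/n = 0.229167

Trapezoidal rule: (h/2)[f(x₀) + 2f(x₁) + 2f(x₂) + ... + f(xₙ)]

x_0 = 1.7500, f(x_0) = 0.173774, coefficient = 1
x_1 = 1.9792, f(x_1) = 0.138184, coefficient = 2
x_2 = 2.2083, f(x_2) = 0.109884, coefficient = 2
x_3 = 2.4375, f(x_3) = 0.087379, coefficient = 2
x_4 = 2.6667, f(x_4) = 0.069483, coefficient = 2
x_5 = 2.8958, f(x_5) = 0.055253, coefficient = 2
x_6 = 3.1250, f(x_6) = 0.043937, coefficient = 2
x_7 = 3.3542, f(x_7) = 0.034938, coefficient = 2
x_8 = 3.5833, f(x_8) = 0.027783, coefficient = 2
x_9 = 3.8125, f(x_9) = 0.022093, coefficient = 2
x_10 = 4.0417, f(x_10) = 0.017568, coefficient = 2
x_11 = 4.2708, f(x_11) = 0.013970, coefficient = 2
x_12 = 4.5000, f(x_12) = 0.011109, coefficient = 1

I ≈ (0.229167/2) × 1.425829 = 0.163376
Exact value: 0.162665
Error: 0.000711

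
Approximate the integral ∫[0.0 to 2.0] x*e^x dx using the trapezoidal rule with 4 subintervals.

f(x) = x*e^x
a = 0.0, b = 2.0, n = 4
h = (b - a)/n = 0.500000

Trapezoidal rule: (h/2)[f(x₀) + 2f(x₁) + 2f(x₂) + ... + f(xₙ)]

x_0 = 0.0000, f(x_0) = 0.000000, coefficient = 1
x_1 = 0.5000, f(x_1) = 0.824361, coefficient = 2
x_2 = 1.0000, f(x_2) = 2.718282, coefficient = 2
x_3 = 1.5000, f(x_3) = 6.722534, coefficient = 2
x_4 = 2.0000, f(x_4) = 14.778112, coefficient = 1

I ≈ (0.500000/2) × 35.308464 = 8.827116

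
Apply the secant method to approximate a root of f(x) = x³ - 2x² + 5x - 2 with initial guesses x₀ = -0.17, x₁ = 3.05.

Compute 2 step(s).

f(x) = x³ - 2x² + 5x - 2
x₀ = -0.17, x₁ = 3.05

Secant formula: x_{n+1} = x_n - f(x_n)(x_n - x_{n-1})/(f(x_n) - f(x_{n-1}))

Iteration 1:
  f(-0.170000) = -2.912713
  f(3.050000) = 23.017625
  x_2 = 3.050000 - 23.017625×(3.050000 - (-0.170000))/(23.017625 - (-2.912713))
       = 0.191697
Iteration 2:
  f(3.050000) = 23.017625
  f(0.191697) = -1.107964
  x_3 = 0.191697 - (-1.107964)×(0.191697 - 3.050000)/(-1.107964 - 23.017625)
       = 0.322965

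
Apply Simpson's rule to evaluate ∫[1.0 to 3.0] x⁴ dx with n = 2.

f(x) = x⁴
a = 1.0, b = 3.0, n = 2
h = (b - a)/n = 1.000000

Simpson's rule: (h/3)[f(x₀) + 4f(x₁) + 2f(x₂) + ... + f(xₙ)]

x_0 = 1.0000, f(x_0) = 1.000000, coefficient = 1
x_1 = 2.0000, f(x_1) = 16.000000, coefficient = 4
x_2 = 3.0000, f(x_2) = 81.000000, coefficient = 1

I ≈ (1.000000/3) × 146.000000 = 48.666667
Exact value: 48.400000
Error: 0.266667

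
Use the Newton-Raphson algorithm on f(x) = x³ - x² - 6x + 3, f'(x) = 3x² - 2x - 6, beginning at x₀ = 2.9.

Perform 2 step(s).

f(x) = x³ - x² - 6x + 3
f'(x) = 3x² - 2x - 6
x₀ = 2.9

Newton-Raphson formula: x_{n+1} = x_n - f(x_n)/f'(x_n)

Iteration 1:
  f(2.900000) = 1.579000
  f'(2.900000) = 13.430000
  x_1 = 2.900000 - 1.579000/13.430000 = 2.782427
Iteration 2:
  f(2.782427) = 0.104814
  f'(2.782427) = 11.660852
  x_2 = 2.782427 - 0.104814/11.660852 = 2.773439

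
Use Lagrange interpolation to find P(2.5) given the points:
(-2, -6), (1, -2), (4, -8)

Lagrange interpolation formula:
P(x) = Σ yᵢ × Lᵢ(x)
where Lᵢ(x) = Π_{j≠i} (x - xⱼ)/(xᵢ - xⱼ)

L_0(2.5) = (2.5 - 1)/(-2 - 1) × (2.5 - 4)/(-2 - 4) = -0.125000
L_1(2.5) = (2.5 - (-2))/(1 - (-2)) × (2.5 - 4)/(1 - 4) = 0.750000
L_2(2.5) = (2.5 - (-2))/(4 - (-2)) × (2.5 - 1)/(4 - 1) = 0.375000

P(2.5) = (-6)×L_0(2.5) + (-2)×L_1(2.5) + (-8)×L_2(2.5)
P(2.5) = -3.750000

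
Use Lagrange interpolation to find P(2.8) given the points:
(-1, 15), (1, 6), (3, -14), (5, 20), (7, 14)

Lagrange interpolation formula:
P(x) = Σ yᵢ × Lᵢ(x)
where Lᵢ(x) = Π_{j≠i} (x - xⱼ)/(xᵢ - xⱼ)

L_0(2.8) = (2.8 - 1)/(-1 - 1) × (2.8 - 3)/(-1 - 3) × (2.8 - 5)/(-1 - 5) × (2.8 - 7)/(-1 - 7) = -0.008663
L_1(2.8) = (2.8 - (-1))/(1 - (-1)) × (2.8 - 3)/(1 - 3) × (2.8 - 5)/(1 - 5) × (2.8 - 7)/(1 - 7) = 0.073150
L_2(2.8) = (2.8 - (-1))/(3 - (-1)) × (2.8 - 1)/(3 - 1) × (2.8 - 5)/(3 - 5) × (2.8 - 7)/(3 - 7) = 0.987525
L_3(2.8) = (2.8 - (-1))/(5 - (-1)) × (2.8 - 1)/(5 - 1) × (2.8 - 3)/(5 - 3) × (2.8 - 7)/(5 - 7) = -0.059850
L_4(2.8) = (2.8 - (-1))/(7 - (-1)) × (2.8 - 1)/(7 - 1) × (2.8 - 3)/(7 - 3) × (2.8 - 5)/(7 - 5) = 0.007838

P(2.8) = 15×L_0(2.8) + 6×L_1(2.8) + (-14)×L_2(2.8) + 20×L_3(2.8) + 14×L_4(2.8)
P(2.8) = -14.603662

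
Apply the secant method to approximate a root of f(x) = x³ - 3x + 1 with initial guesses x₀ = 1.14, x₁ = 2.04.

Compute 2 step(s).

f(x) = x³ - 3x + 1
x₀ = 1.14, x₁ = 2.04

Secant formula: x_{n+1} = x_n - f(x_n)(x_n - x_{n-1})/(f(x_n) - f(x_{n-1}))

Iteration 1:
  f(1.140000) = -0.938456
  f(2.040000) = 3.369664
  x_2 = 2.040000 - 3.369664×(2.040000 - 1.140000)/(3.369664 - (-0.938456))
       = 1.336051
Iteration 2:
  f(2.040000) = 3.369664
  f(1.336051) = -0.623259
  x_3 = 1.336051 - (-0.623259)×(1.336051 - 2.040000)/(-0.623259 - 3.369664)
       = 1.445931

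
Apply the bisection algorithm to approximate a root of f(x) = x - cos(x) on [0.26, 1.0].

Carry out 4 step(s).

f(x) = x - cos(x)
Initial interval: [0.26, 1.0]

Iteration 1:
  c_1 = (0.260000 + 1.000000)/2 = 0.630000
  f(c_1) = f(0.630000) = -0.178028
  f(a) × f(c) ≥ 0, new interval: [0.630000, 1.000000]
Iteration 2:
  c_2 = (0.630000 + 1.000000)/2 = 0.815000
  f(c_2) = f(0.815000) = 0.129132
  f(a) × f(c) < 0, new interval: [0.630000, 0.815000]
Iteration 3:
  c_3 = (0.630000 + 0.815000)/2 = 0.722500
  f(c_3) = f(0.722500) = -0.027655
  f(a) × f(c) ≥ 0, new interval: [0.722500, 0.815000]
Iteration 4:
  c_4 = (0.722500 + 0.815000)/2 = 0.768750
  f(c_4) = f(0.768750) = 0.049970
  f(a) × f(c) < 0, new interval: [0.722500, 0.768750]

After 4 iteration(s), the approximation is c_4 = 0.768750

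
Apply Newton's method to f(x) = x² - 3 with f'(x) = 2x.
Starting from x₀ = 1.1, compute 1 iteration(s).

f(x) = x² - 3
f'(x) = 2x
x₀ = 1.1

Newton-Raphson formula: x_{n+1} = x_n - f(x_n)/f'(x_n)

Iteration 1:
  f(1.100000) = -1.790000
  f'(1.100000) = 2.200000
  x_1 = 1.100000 - (-1.790000)/2.200000 = 1.913636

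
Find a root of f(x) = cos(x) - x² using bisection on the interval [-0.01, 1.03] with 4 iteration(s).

f(x) = cos(x) - x²
Initial interval: [-0.01, 1.03]

Iteration 1:
  c_1 = (-0.010000 + 1.030000)/2 = 0.510000
  f(c_1) = f(0.510000) = 0.612645
  f(a) × f(c) ≥ 0, new interval: [0.510000, 1.030000]
Iteration 2:
  c_2 = (0.510000 + 1.030000)/2 = 0.770000
  f(c_2) = f(0.770000) = 0.125011
  f(a) × f(c) ≥ 0, new interval: [0.770000, 1.030000]
Iteration 3:
  c_3 = (0.770000 + 1.030000)/2 = 0.900000
  f(c_3) = f(0.900000) = -0.188390
  f(a) × f(c) < 0, new interval: [0.770000, 0.900000]
Iteration 4:
  c_4 = (0.770000 + 0.900000)/2 = 0.835000
  f(c_4) = f(0.835000) = -0.026047
  f(a) × f(c) < 0, new interval: [0.770000, 0.835000]

After 4 iteration(s), the approximation is c_4 = 0.835000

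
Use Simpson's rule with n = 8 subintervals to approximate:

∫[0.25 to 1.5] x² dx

f(x) = x²
a = 0.25, b = 1.5, n = 8
h = (b - a)/n = 0.156250

Simpson's rule: (h/3)[f(x₀) + 4f(x₁) + 2f(x₂) + ... + f(xₙ)]

x_0 = 0.2500, f(x_0) = 0.062500, coefficient = 1
x_1 = 0.4062, f(x_1) = 0.165039, coefficient = 4
x_2 = 0.5625, f(x_2) = 0.316406, coefficient = 2
x_3 = 0.7188, f(x_3) = 0.516602, coefficient = 4
x_4 = 0.8750, f(x_4) = 0.765625, coefficient = 2
x_5 = 1.0312, f(x_5) = 1.063477, coefficient = 4
x_6 = 1.1875, f(x_6) = 1.410156, coefficient = 2
x_7 = 1.3438, f(x_7) = 1.805664, coefficient = 4
x_8 = 1.5000, f(x_8) = 2.250000, coefficient = 1

I ≈ (0.156250/3) × 21.500000 = 1.119792
Exact value: 1.119792
Error: 0.000000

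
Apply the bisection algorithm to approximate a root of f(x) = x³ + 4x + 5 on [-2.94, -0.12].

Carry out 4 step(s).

f(x) = x³ + 4x + 5
Initial interval: [-2.94, -0.12]

Iteration 1:
  c_1 = (-2.940000 + (-0.120000))/2 = -1.530000
  f(c_1) = f(-1.530000) = -4.701577
  f(a) × f(c) ≥ 0, new interval: [-1.530000, -0.120000]
Iteration 2:
  c_2 = (-1.530000 + (-0.120000))/2 = -0.825000
  f(c_2) = f(-0.825000) = 1.138484
  f(a) × f(c) < 0, new interval: [-1.530000, -0.825000]
Iteration 3:
  c_3 = (-1.530000 + (-0.825000))/2 = -1.177500
  f(c_3) = f(-1.177500) = -1.342611
  f(a) × f(c) ≥ 0, new interval: [-1.177500, -0.825000]
Iteration 4:
  c_4 = (-1.177500 + (-0.825000))/2 = -1.001250
  f(c_4) = f(-1.001250) = -0.008755
  f(a) × f(c) ≥ 0, new interval: [-1.001250, -0.825000]

After 4 iteration(s), the approximation is c_4 = -1.001250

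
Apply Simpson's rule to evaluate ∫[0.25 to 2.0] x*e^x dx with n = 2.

f(x) = x*e^x
a = 0.25, b = 2.0, n = 2
h = (b - a)/n = 0.875000

Simpson's rule: (h/3)[f(x₀) + 4f(x₁) + 2f(x₂) + ... + f(xₙ)]

x_0 = 0.2500, f(x_0) = 0.321006, coefficient = 1
x_1 = 1.1250, f(x_1) = 3.465244, coefficient = 4
x_2 = 2.0000, f(x_2) = 14.778112, coefficient = 1

I ≈ (0.875000/3) × 28.960094 = 8.446694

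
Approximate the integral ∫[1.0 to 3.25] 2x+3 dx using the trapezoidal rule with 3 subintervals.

f(x) = 2x+3
a = 1.0, b = 3.25, n = 3
h = (b - a)/n = 0.750000

Trapezoidal rule: (h/2)[f(x₀) + 2f(x₁) + 2f(x₂) + ... + f(xₙ)]

x_0 = 1.0000, f(x_0) = 5.000000, coefficient = 1
x_1 = 1.7500, f(x_1) = 6.500000, coefficient = 2
x_2 = 2.5000, f(x_2) = 8.000000, coefficient = 2
x_3 = 3.2500, f(x_3) = 9.500000, coefficient = 1

I ≈ (0.750000/2) × 43.500000 = 16.312500
Exact value: 16.312500
Error: 0.000000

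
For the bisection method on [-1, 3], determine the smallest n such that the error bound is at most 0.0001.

We need (b-a)/2^n ≤ 0.0001
(3 - (-1))/2^n ≤ 0.0001
4/2^n ≤ 0.0001
2^n ≥ 40000
n ≥ log₂(40000) = 15.29
n ≥ 16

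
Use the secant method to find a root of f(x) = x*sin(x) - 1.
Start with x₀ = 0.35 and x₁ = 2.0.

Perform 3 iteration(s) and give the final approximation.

f(x) = x*sin(x) - 1
x₀ = 0.35, x₁ = 2.0

Secant formula: x_{n+1} = x_n - f(x_n)(x_n - x_{n-1})/(f(x_n) - f(x_{n-1}))

Iteration 1:
  f(0.350000) = -0.879986
  f(2.000000) = 0.818595
  x_2 = 2.000000 - 0.818595×(2.000000 - 0.350000)/(0.818595 - (-0.879986))
       = 1.204818
Iteration 2:
  f(2.000000) = 0.818595
  f(1.204818) = 0.125027
  x_3 = 1.204818 - 0.125027×(1.204818 - 2.000000)/(0.125027 - 0.818595)
       = 1.061473
Iteration 3:
  f(1.204818) = 0.125027
  f(1.061473) = -0.073255
  x_4 = 1.061473 - (-0.073255)×(1.061473 - 1.204818)/(-0.073255 - 0.125027)
       = 1.114431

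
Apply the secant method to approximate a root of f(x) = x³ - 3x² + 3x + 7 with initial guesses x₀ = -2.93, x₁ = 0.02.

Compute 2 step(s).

f(x) = x³ - 3x² + 3x + 7
x₀ = -2.93, x₁ = 0.02

Secant formula: x_{n+1} = x_n - f(x_n)(x_n - x_{n-1})/(f(x_n) - f(x_{n-1}))

Iteration 1:
  f(-2.930000) = -52.698457
  f(0.020000) = 7.058808
  x_2 = 0.020000 - 7.058808×(0.020000 - (-2.930000))/(7.058808 - (-52.698457))
       = -0.328468
Iteration 2:
  f(0.020000) = 7.058808
  f(-0.328468) = 5.655484
  x_3 = -0.328468 - 5.655484×(-0.328468 - 0.020000)/(5.655484 - 7.058808)
       = -1.732816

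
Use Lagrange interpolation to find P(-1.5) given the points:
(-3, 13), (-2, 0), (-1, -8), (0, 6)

Lagrange interpolation formula:
P(x) = Σ yᵢ × Lᵢ(x)
where Lᵢ(x) = Π_{j≠i} (x - xⱼ)/(xᵢ - xⱼ)

L_0(-1.5) = (-1.5 - (-2))/(-3 - (-2)) × (-1.5 - (-1))/(-3 - (-1)) × (-1.5 - 0)/(-3 - 0) = -0.062500
L_1(-1.5) = (-1.5 - (-3))/(-2 - (-3)) × (-1.5 - (-1))/(-2 - (-1)) × (-1.5 - 0)/(-2 - 0) = 0.562500
L_2(-1.5) = (-1.5 - (-3))/(-1 - (-3)) × (-1.5 - (-2))/(-1 - (-2)) × (-1.5 - 0)/(-1 - 0) = 0.562500
L_3(-1.5) = (-1.5 - (-3))/(0 - (-3)) × (-1.5 - (-2))/(0 - (-2)) × (-1.5 - (-1))/(0 - (-1)) = -0.062500

P(-1.5) = 13×L_0(-1.5) + 0×L_1(-1.5) + (-8)×L_2(-1.5) + 6×L_3(-1.5)
P(-1.5) = -5.687500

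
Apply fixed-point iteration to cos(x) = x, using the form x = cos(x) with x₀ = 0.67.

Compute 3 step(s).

Equation: cos(x) = x
Fixed-point form: x = cos(x)
x₀ = 0.67

x_1 = g(0.670000) = 0.783822
x_2 = g(0.783822) = 0.708221
x_3 = g(0.708221) = 0.759521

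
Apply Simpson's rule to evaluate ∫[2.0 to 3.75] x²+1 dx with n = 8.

f(x) = x²+1
a = 2.0, b = 3.75, n = 8
h = (b - a)/n = 0.218750

Simpson's rule: (h/3)[f(x₀) + 4f(x₁) + 2f(x₂) + ... + f(xₙ)]

x_0 = 2.0000, f(x_0) = 5.000000, coefficient = 1
x_1 = 2.2188, f(x_1) = 5.922852, coefficient = 4
x_2 = 2.4375, f(x_2) = 6.941406, coefficient = 2
x_3 = 2.6562, f(x_3) = 8.055664, coefficient = 4
x_4 = 2.8750, f(x_4) = 9.265625, coefficient = 2
x_5 = 3.0938, f(x_5) = 10.571289, coefficient = 4
x_6 = 3.3125, f(x_6) = 11.972656, coefficient = 2
x_7 = 3.5312, f(x_7) = 13.469727, coefficient = 4
x_8 = 3.7500, f(x_8) = 15.062500, coefficient = 1

I ≈ (0.218750/3) × 228.500000 = 16.661458
Exact value: 16.661458
Error: 0.000000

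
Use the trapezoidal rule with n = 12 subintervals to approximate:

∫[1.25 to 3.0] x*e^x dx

f(x) = x*e^x
a = 1.25, b = 3.0, n = 12
h = (b - a)/n = 0.145833

Trapezoidal rule: (h/2)[f(x₀) + 2f(x₁) + 2f(x₂) + ... + f(xₙ)]

x_0 = 1.2500, f(x_0) = 4.362929, coefficient = 1
x_1 = 1.3958, f(x_1) = 5.636847, coefficient = 2
x_2 = 1.5417, f(x_2) = 7.203239, coefficient = 2
x_3 = 1.6875, f(x_3) = 9.122539, coefficient = 2
x_4 = 1.8333, f(x_4) = 11.466952, coefficient = 2
x_5 = 1.9792, f(x_5) = 14.322655, coefficient = 2
x_6 = 2.1250, f(x_6) = 17.792407, coefficient = 2
x_7 = 2.2708, f(x_7) = 21.998631, coefficient = 2
x_8 = 2.4167, f(x_8) = 27.087053, coefficient = 2
x_9 = 2.5625, f(x_9) = 33.231006, coefficient = 2
x_10 = 2.7083, f(x_10) = 40.636504, coefficient = 2
x_11 = 2.8542, f(x_11) = 49.548232, coefficient = 2
x_12 = 3.0000, f(x_12) = 60.256611, coefficient = 1

I ≈ (0.145833/2) × 540.711667 = 39.426892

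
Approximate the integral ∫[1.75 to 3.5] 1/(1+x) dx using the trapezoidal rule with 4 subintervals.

f(x) = 1/(1+x)
a = 1.75, b = 3.5, n = 4
h = (b - a)/n = 0.437500

Trapezoidal rule: (h/2)[f(x₀) + 2f(x₁) + 2f(x₂) + ... + f(xₙ)]

x_0 = 1.7500, f(x_0) = 0.363636, coefficient = 1
x_1 = 2.1875, f(x_1) = 0.313725, coefficient = 2
x_2 = 2.6250, f(x_2) = 0.275862, coefficient = 2
x_3 = 3.0625, f(x_3) = 0.246154, coefficient = 2
x_4 = 3.5000, f(x_4) = 0.222222, coefficient = 1

I ≈ (0.437500/2) × 2.257341 = 0.493793
Exact value: 0.492476
Error: 0.001317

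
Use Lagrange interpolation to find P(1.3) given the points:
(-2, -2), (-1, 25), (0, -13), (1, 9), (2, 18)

Lagrange interpolation formula:
P(x) = Σ yᵢ × Lᵢ(x)
where Lᵢ(x) = Π_{j≠i} (x - xⱼ)/(xᵢ - xⱼ)

L_0(1.3) = (1.3 - (-1))/(-2 - (-1)) × (1.3 - 0)/(-2 - 0) × (1.3 - 1)/(-2 - 1) × (1.3 - 2)/(-2 - 2) = -0.026163
L_1(1.3) = (1.3 - (-2))/(-1 - (-2)) × (1.3 - 0)/(-1 - 0) × (1.3 - 1)/(-1 - 1) × (1.3 - 2)/(-1 - 2) = 0.150150
L_2(1.3) = (1.3 - (-2))/(0 - (-2)) × (1.3 - (-1))/(0 - (-1)) × (1.3 - 1)/(0 - 1) × (1.3 - 2)/(0 - 2) = -0.398475
L_3(1.3) = (1.3 - (-2))/(1 - (-2)) × (1.3 - (-1))/(1 - (-1)) × (1.3 - 0)/(1 - 0) × (1.3 - 2)/(1 - 2) = 1.151150
L_4(1.3) = (1.3 - (-2))/(2 - (-2)) × (1.3 - (-1))/(2 - (-1)) × (1.3 - 0)/(2 - 0) × (1.3 - 1)/(2 - 1) = 0.123338

P(1.3) = (-2)×L_0(1.3) + 25×L_1(1.3) + (-13)×L_2(1.3) + 9×L_3(1.3) + 18×L_4(1.3)
P(1.3) = 21.566675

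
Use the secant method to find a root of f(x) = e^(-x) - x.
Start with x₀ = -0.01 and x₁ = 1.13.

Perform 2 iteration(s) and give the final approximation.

f(x) = e^(-x) - x
x₀ = -0.01, x₁ = 1.13

Secant formula: x_{n+1} = x_n - f(x_n)(x_n - x_{n-1})/(f(x_n) - f(x_{n-1}))

Iteration 1:
  f(-0.010000) = 1.020050
  f(1.130000) = -0.806967
  x_2 = 1.130000 - (-0.806967)×(1.130000 - (-0.010000))/(-0.806967 - 1.020050)
       = 0.626479
Iteration 2:
  f(1.130000) = -0.806967
  f(0.626479) = -0.092008
  x_3 = 0.626479 - (-0.092008)×(0.626479 - 1.130000)/(-0.092008 - (-0.806967))
       = 0.561680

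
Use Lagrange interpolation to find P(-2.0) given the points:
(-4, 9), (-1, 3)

Lagrange interpolation formula:
P(x) = Σ yᵢ × Lᵢ(x)
where Lᵢ(x) = Π_{j≠i} (x - xⱼ)/(xᵢ - xⱼ)

L_0(-2.0) = (-2.0 - (-1))/(-4 - (-1)) = 0.333333
L_1(-2.0) = (-2.0 - (-4))/(-1 - (-4)) = 0.666667

P(-2.0) = 9×L_0(-2.0) + 3×L_1(-2.0)
P(-2.0) = 5.000000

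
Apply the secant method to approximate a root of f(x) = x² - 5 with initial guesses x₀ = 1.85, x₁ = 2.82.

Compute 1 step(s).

f(x) = x² - 5
x₀ = 1.85, x₁ = 2.82

Secant formula: x_{n+1} = x_n - f(x_n)(x_n - x_{n-1})/(f(x_n) - f(x_{n-1}))

Iteration 1:
  f(1.850000) = -1.577500
  f(2.820000) = 2.952400
  x_2 = 2.820000 - 2.952400×(2.820000 - 1.850000)/(2.952400 - (-1.577500))
       = 2.187794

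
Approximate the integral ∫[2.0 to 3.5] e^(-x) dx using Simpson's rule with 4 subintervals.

f(x) = e^(-x)
a = 2.0, b = 3.5, n = 4
h = (b - a)/n = 0.375000

Simpson's rule: (h/3)[f(x₀) + 4f(x₁) + 2f(x₂) + ... + f(xₙ)]

x_0 = 2.0000, f(x_0) = 0.135335, coefficient = 1
x_1 = 2.3750, f(x_1) = 0.093014, coefficient = 4
x_2 = 2.7500, f(x_2) = 0.063928, coefficient = 2
x_3 = 3.1250, f(x_3) = 0.043937, coefficient = 4
x_4 = 3.5000, f(x_4) = 0.030197, coefficient = 1

I ≈ (0.375000/3) × 0.841194 = 0.105149
Exact value: 0.105138
Error: 0.000011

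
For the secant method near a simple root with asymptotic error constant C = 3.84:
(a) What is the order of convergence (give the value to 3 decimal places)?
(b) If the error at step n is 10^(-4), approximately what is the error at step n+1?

(a) Secant method has superlinear convergence with order φ = (1+√5)/2 ≈ 1.618.
    This means |e_{n+1}| ≈ C|e_n|^1.618.

(b) With |e_n| = 10^(-4) and C = 3.84:
    |e_{n+1}| ≈ 3.84 × (10^(-4))^1.618 = 3.84 × 10^(-6.47)

(a) ≈ 1.618 (golden ratio); (b) |e_{n+1}| ≈ 1.295e-06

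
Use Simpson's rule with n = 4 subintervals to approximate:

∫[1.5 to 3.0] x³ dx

f(x) = x³
a = 1.5, b = 3.0, n = 4
h = (b - a)/n = 0.375000

Simpson's rule: (h/3)[f(x₀) + 4f(x₁) + 2f(x₂) + ... + f(xₙ)]

x_0 = 1.5000, f(x_0) = 3.375000, coefficient = 1
x_1 = 1.8750, f(x_1) = 6.591797, coefficient = 4
x_2 = 2.2500, f(x_2) = 11.390625, coefficient = 2
x_3 = 2.6250, f(x_3) = 18.087891, coefficient = 4
x_4 = 3.0000, f(x_4) = 27.000000, coefficient = 1

I ≈ (0.375000/3) × 151.875000 = 18.984375
Exact value: 18.984375
Error: 0.000000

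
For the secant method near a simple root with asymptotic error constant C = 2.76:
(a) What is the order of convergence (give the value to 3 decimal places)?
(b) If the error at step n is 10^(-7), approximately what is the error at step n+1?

(a) Secant method has superlinear convergence with order φ = (1+√5)/2 ≈ 1.618.
    This means |e_{n+1}| ≈ C|e_n|^1.618.

(b) With |e_n| = 10^(-7) and C = 2.76:
    |e_{n+1}| ≈ 2.76 × (10^(-7))^1.618 = 2.76 × 10^(-11.33)

(a) ≈ 1.618 (golden ratio); (b) |e_{n+1}| ≈ 1.302e-11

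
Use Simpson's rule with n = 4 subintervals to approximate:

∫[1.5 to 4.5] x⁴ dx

f(x) = x⁴
a = 1.5, b = 4.5, n = 4
h = (b - a)/n = 0.750000

Simpson's rule: (h/3)[f(x₀) + 4f(x₁) + 2f(x₂) + ... + f(xₙ)]

x_0 = 1.5000, f(x_0) = 5.062500, coefficient = 1
x_1 = 2.2500, f(x_1) = 25.628906, coefficient = 4
x_2 = 3.0000, f(x_2) = 81.000000, coefficient = 2
x_3 = 3.7500, f(x_3) = 197.753906, coefficient = 4
x_4 = 4.5000, f(x_4) = 410.062500, coefficient = 1

I ≈ (0.750000/3) × 1470.656250 = 367.664062
Exact value: 367.537500
Error: 0.126563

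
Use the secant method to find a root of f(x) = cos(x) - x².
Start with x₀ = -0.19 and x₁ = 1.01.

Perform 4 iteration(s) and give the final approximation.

f(x) = cos(x) - x²
x₀ = -0.19, x₁ = 1.01

Secant formula: x_{n+1} = x_n - f(x_n)(x_n - x_{n-1})/(f(x_n) - f(x_{n-1}))

Iteration 1:
  f(-0.190000) = 0.945904
  f(1.010000) = -0.488239
  x_2 = 1.010000 - (-0.488239)×(1.010000 - (-0.190000))/(-0.488239 - 0.945904)
       = 0.601472
Iteration 2:
  f(1.010000) = -0.488239
  f(0.601472) = 0.462734
  x_3 = 0.601472 - 0.462734×(0.601472 - 1.010000)/(0.462734 - (-0.488239))
       = 0.800258
Iteration 3:
  f(0.601472) = 0.462734
  f(0.800258) = 0.056109
  x_4 = 0.800258 - 0.056109×(0.800258 - 0.601472)/(0.056109 - 0.462734)
       = 0.827688
Iteration 4:
  f(0.800258) = 0.056109
  f(0.827688) = -0.008487
  x_5 = 0.827688 - (-0.008487)×(0.827688 - 0.800258)/(-0.008487 - 0.056109)
       = 0.824084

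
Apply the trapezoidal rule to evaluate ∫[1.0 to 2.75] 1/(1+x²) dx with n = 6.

f(x) = 1/(1+x²)
a = 1.0, b = 2.75, n = 6
h = (b - a)/n = 0.291667

Trapezoidal rule: (h/2)[f(x₀) + 2f(x₁) + 2f(x₂) + ... + f(xₙ)]

x_0 = 1.0000, f(x_0) = 0.500000, coefficient = 1
x_1 = 1.2917, f(x_1) = 0.374756, coefficient = 2
x_2 = 1.5833, f(x_2) = 0.285149, coefficient = 2
x_3 = 1.8750, f(x_3) = 0.221453, coefficient = 2
x_4 = 2.1667, f(x_4) = 0.175610, coefficient = 2
x_5 = 2.4583, f(x_5) = 0.141977, coefficient = 2
x_6 = 2.7500, f(x_6) = 0.116788, coefficient = 1

I ≈ (0.291667/2) × 3.014677 = 0.439640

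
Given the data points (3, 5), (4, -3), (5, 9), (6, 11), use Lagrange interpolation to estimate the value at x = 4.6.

Lagrange interpolation formula:
P(x) = Σ yᵢ × Lᵢ(x)
where Lᵢ(x) = Π_{j≠i} (x - xⱼ)/(xᵢ - xⱼ)

L_0(4.6) = (4.6 - 4)/(3 - 4) × (4.6 - 5)/(3 - 5) × (4.6 - 6)/(3 - 6) = -0.056000
L_1(4.6) = (4.6 - 3)/(4 - 3) × (4.6 - 5)/(4 - 5) × (4.6 - 6)/(4 - 6) = 0.448000
L_2(4.6) = (4.6 - 3)/(5 - 3) × (4.6 - 4)/(5 - 4) × (4.6 - 6)/(5 - 6) = 0.672000
L_3(4.6) = (4.6 - 3)/(6 - 3) × (4.6 - 4)/(6 - 4) × (4.6 - 5)/(6 - 5) = -0.064000

P(4.6) = 5×L_0(4.6) + (-3)×L_1(4.6) + 9×L_2(4.6) + 11×L_3(4.6)
P(4.6) = 3.720000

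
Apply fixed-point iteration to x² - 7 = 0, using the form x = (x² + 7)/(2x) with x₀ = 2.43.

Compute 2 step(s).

Equation: x² - 7 = 0
Fixed-point form: x = (x² + 7)/(2x)
x₀ = 2.43

x_1 = g(2.430000) = 2.655329
x_2 = g(2.655329) = 2.645769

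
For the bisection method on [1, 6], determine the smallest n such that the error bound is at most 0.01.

We need (b-a)/2^n ≤ 0.01
(6 - 1)/2^n ≤ 0.01
5/2^n ≤ 0.01
2^n ≥ 500
n ≥ log₂(500) = 8.97
n ≥ 9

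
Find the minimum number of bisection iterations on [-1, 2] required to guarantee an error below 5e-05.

We need (b-a)/2^n ≤ 5e-05
(2 - (-1))/2^n ≤ 5e-05
3/2^n ≤ 5e-05
2^n ≥ 60000
n ≥ log₂(60000) = 15.87
n ≥ 16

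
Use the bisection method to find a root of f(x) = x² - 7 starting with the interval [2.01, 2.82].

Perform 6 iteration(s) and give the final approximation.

f(x) = x² - 7
Initial interval: [2.01, 2.82]

Iteration 1:
  c_1 = (2.010000 + 2.820000)/2 = 2.415000
  f(c_1) = f(2.415000) = -1.167775
  f(a) × f(c) ≥ 0, new interval: [2.415000, 2.820000]
Iteration 2:
  c_2 = (2.415000 + 2.820000)/2 = 2.617500
  f(c_2) = f(2.617500) = -0.148694
  f(a) × f(c) ≥ 0, new interval: [2.617500, 2.820000]
Iteration 3:
  c_3 = (2.617500 + 2.820000)/2 = 2.718750
  f(c_3) = f(2.718750) = 0.391602
  f(a) × f(c) < 0, new interval: [2.617500, 2.718750]
Iteration 4:
  c_4 = (2.617500 + 2.718750)/2 = 2.668125
  f(c_4) = f(2.668125) = 0.118891
  f(a) × f(c) < 0, new interval: [2.617500, 2.668125]
Iteration 5:
  c_5 = (2.617500 + 2.668125)/2 = 2.642812
  f(c_5) = f(2.642812) = -0.015542
  f(a) × f(c) ≥ 0, new interval: [2.642812, 2.668125]
Iteration 6:
  c_6 = (2.642812 + 2.668125)/2 = 2.655469
  f(c_6) = f(2.655469) = 0.051514
  f(a) × f(c) < 0, new interval: [2.642812, 2.655469]

After 6 iteration(s), the approximation is c_6 = 2.655469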